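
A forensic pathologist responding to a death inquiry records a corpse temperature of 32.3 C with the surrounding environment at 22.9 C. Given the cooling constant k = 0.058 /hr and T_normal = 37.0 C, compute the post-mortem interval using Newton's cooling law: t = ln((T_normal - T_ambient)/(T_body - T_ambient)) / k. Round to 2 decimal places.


Using Newton's law of cooling:
t = ln((T_normal - T_ambient) / (T_body - T_ambient)) / k
T_normal - T_ambient = 14.1
T_body - T_ambient = 9.4
Ratio = 1.5
ln(ratio) = 0.405465
t = 0.405465 / 0.058 = 6.99 hours

6.99


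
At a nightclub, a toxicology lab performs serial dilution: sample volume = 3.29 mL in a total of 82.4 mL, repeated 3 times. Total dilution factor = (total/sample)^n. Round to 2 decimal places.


Dilution factor calculation:
Single dilution = V_total / V_sample = 82.4 / 3.29 ≈ 25.045593
Number of dilutions = 3
Total DF = (82.4 / 3.29)^3 (full precision, rounded at the end) = 15710.64

15710.64


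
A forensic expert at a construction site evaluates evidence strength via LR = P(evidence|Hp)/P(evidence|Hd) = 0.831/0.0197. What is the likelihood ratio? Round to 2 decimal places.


Likelihood ratio calculation:
LR = P(E|Hp) / P(E|Hd)
LR = 0.831 / 0.0197
LR = 42.18

42.18


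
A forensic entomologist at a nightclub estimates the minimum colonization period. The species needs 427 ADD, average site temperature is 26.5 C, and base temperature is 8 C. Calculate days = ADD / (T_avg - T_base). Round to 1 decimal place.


Insect development time:
Effective temperature = avg_temp - T_base = 26.5 - 8 = 18.5 C
Days = ADD / effective_temp = 427 / 18.5 = 23.1 days

23.1


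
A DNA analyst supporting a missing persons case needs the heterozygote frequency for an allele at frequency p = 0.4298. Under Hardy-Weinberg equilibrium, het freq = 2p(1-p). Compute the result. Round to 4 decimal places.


Hardy-Weinberg heterozygote frequency:
q = 1 - p = 1 - 0.4298 = 0.5702
2pq = 2 * 0.4298 * 0.5702 = 0.4901

0.4901


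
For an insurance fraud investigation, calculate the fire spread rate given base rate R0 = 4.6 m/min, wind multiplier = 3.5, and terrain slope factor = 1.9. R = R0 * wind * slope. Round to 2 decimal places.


Fire spread rate calculation:
R = R0 * wind_factor * slope_factor
= 4.6 * 3.5 * 1.9
= 16.1 * 1.9
= 30.59 m/min

30.59


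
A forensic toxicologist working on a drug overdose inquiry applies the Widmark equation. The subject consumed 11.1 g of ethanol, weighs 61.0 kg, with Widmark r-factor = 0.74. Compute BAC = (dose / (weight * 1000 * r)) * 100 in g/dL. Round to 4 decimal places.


Applying the Widmark formula:
BAC = (dose_g / (body_wt * 1000 * r)) * 100
Denominator = 61.0 * 1000 * 0.74 = 45140
BAC = (11.1 / 45140) * 100
BAC = 0.0246 g/dL

0.0246


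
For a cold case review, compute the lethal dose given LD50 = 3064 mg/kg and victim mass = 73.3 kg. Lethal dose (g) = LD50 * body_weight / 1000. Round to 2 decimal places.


Lethal dose calculation:
Lethal dose = LD50 * body_weight / 1000
= 3064 * 73.3 / 1000
= 224591.2 / 1000
= 224.59 g

224.59


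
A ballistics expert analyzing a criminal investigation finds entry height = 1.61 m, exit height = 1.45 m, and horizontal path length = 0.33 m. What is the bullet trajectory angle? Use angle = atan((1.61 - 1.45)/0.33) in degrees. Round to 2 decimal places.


Bullet trajectory angle:
Height difference = 1.61 - 1.45 = 0.16 m
angle = atan(0.16 / 0.33)
angle = atan(0.484848)
angle = 25.87 degrees

25.87


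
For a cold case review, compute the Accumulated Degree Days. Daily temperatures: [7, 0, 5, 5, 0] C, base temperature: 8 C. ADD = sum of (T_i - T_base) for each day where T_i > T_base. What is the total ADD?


Computing ADD day by day:
Day 1: max(0, 7 - 8) = 0
Day 2: max(0, 0 - 8) = 0
Day 3: max(0, 5 - 8) = 0
Day 4: max(0, 5 - 8) = 0
Day 5: max(0, 0 - 8) = 0
Total ADD = 0

0


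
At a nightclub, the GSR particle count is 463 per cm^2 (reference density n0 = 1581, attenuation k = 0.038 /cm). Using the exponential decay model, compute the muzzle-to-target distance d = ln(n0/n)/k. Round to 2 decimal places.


GSR distance calculation:
n0/n = 1581 / 463 = 3.414687
ln(n0/n) = 1.228086
d = 1.228086 / 0.038 = 32.32 cm

32.32


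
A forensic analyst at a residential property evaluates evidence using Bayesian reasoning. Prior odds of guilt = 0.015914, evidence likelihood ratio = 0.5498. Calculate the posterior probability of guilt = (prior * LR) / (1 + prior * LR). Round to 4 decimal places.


Bayesian evidence evaluation:
Posterior odds = prior_odds * LR = 0.015914 * 0.5498 = 0.008749517
Posterior probability = posterior_odds / (1 + posterior_odds)
= 0.008749517 / (1 + 0.008749517)
= 0.008749517 / 1.008749517
= 0.0087

0.0087


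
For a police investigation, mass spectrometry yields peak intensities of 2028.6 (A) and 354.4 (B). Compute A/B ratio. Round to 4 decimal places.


Spectral peak ratio:
Peak A = 2028.6 counts
Peak B = 354.4 counts
Ratio = 2028.6 / 354.4 = 5.7240

5.7240


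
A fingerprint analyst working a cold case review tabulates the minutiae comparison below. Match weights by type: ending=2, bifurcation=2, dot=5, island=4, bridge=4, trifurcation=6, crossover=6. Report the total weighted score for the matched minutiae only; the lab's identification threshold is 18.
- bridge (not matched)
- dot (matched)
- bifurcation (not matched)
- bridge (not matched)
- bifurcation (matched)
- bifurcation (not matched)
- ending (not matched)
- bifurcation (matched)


Weighted minutiae match score:
  bridge: not matched, +0
  dot: matched, +5 (running total 5)
  bifurcation: not matched, +0
  bridge: not matched, +0
  bifurcation: matched, +2 (running total 7)
  bifurcation: not matched, +0
  ending: not matched, +0
  bifurcation: matched, +2 (running total 9)
Total score = 9
Threshold = 18; verdict = inconclusive

9


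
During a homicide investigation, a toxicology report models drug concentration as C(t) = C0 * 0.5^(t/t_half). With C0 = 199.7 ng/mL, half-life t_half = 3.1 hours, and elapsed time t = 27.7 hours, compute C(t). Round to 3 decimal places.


Drug concentration decay:
Number of half-lives = t / t_half = 27.7 / 3.1 = 8.935484
Decay factor = 0.5^8.935484 = 0.00204245
C(t) = 199.7 * 0.00204245 = 0.408 ng/mL

0.408


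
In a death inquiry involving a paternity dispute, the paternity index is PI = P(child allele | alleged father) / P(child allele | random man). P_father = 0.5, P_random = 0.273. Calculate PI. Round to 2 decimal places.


Paternity Index calculation:
PI = P(allele|father) / P(allele|random)
PI = 0.5 / 0.273
PI = 1.83

1.83


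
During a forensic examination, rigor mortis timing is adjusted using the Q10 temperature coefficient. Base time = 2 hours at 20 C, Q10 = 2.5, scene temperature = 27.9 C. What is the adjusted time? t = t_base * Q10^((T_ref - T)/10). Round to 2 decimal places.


Rigor mortis time adjustment:
Exponent = (T_ref - T_actual) / 10 = (20 - 27.9) / 10 = -0.79
Q10 factor = 2.5^-0.79 = 0.48487
t_adjusted = 2 * 0.48487 = 0.97 hours

0.97


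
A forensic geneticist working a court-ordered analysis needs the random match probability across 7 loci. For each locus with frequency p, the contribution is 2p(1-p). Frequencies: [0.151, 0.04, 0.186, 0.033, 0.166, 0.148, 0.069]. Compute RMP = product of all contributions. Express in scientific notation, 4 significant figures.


Computing RMP for 7 loci:
Locus 1: 2 * 0.151 * 0.849 = 0.256398
Locus 2: 2 * 0.04 * 0.96 = 0.0768
Locus 3: 2 * 0.186 * 0.814 = 0.302808
Locus 4: 2 * 0.033 * 0.967 = 0.063822
Locus 5: 2 * 0.166 * 0.834 = 0.276888
Locus 6: 2 * 0.148 * 0.852 = 0.252192
Locus 7: 2 * 0.069 * 0.931 = 0.128478
RMP = 3.414e-06

3.414e-06


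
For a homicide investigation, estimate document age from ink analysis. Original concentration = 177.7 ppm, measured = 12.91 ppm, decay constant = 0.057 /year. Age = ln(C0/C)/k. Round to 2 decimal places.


Document age estimation:
C0/C = 177.7 / 12.91 = 13.764524
ln(C0/C) = 2.622095
t = 2.622095 / 0.057 = 46.00 years

46.00


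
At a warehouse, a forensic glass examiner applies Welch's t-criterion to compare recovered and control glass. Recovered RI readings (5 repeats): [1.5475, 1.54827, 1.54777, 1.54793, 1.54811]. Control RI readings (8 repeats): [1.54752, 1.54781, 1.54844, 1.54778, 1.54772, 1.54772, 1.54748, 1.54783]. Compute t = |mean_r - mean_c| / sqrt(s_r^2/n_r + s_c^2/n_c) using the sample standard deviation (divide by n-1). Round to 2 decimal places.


Welch's t-criterion for glass RI comparison:
Recovered mean = sum / n_r = 7.73958 / 5 = 1.547916
Control mean = sum / n_c = 12.3823 / 8 = 1.5477875
Recovered sample variance s_r^2 = 8.938e-08
Control sample variance s_c^2 = 8.61929e-08
Welch SE (unpooled) = sqrt(s_r^2/n_r + s_c^2/n_c) = sqrt(1.7876e-08 + 1.07741e-08) = sqrt(2.86501e-08) = 0.000169263
|mean_r - mean_c| = 0.0001285
t = 0.0001285 / 0.000169263 = 0.76

0.76


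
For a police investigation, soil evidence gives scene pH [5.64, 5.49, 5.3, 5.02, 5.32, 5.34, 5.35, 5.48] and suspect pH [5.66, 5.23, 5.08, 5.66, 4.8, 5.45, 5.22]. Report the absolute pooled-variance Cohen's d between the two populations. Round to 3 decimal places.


Pooled-variance Cohen's d for soil pH comparison:
Scene mean = 42.94 / 8 = 5.3675
Suspect mean = 37.1 / 7 = 5.3
Scene sample variance s_s^2 = 0.032936
Suspect sample variance s_c^2 = 0.098567
Pooled variance = ((n_s-1)*s_s^2 + (n_c-1)*s_c^2) / (n_s + n_c - 2) = 0.063227
Pooled SD = sqrt(0.063227) = 0.25145
Mean difference = 0.0675
|d| = |0.0675| / 0.25145 = 0.268

0.268


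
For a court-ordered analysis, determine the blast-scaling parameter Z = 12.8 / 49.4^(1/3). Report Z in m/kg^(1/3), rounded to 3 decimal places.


Scaled distance calculation:
W^(1/3) = 49.4^(1/3) = 3.669236
Z = R / W^(1/3) = 12.8 / 3.669236
Z = 3.488 m/kg^(1/3)

3.488


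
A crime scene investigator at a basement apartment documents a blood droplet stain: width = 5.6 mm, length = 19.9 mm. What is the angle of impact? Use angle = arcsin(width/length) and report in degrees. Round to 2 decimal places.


Blood spatter impact angle calculation:
width / length = 5.6 / 19.9 = 0.281407
angle = arcsin(0.281407)
angle = 16.34 degrees

16.34


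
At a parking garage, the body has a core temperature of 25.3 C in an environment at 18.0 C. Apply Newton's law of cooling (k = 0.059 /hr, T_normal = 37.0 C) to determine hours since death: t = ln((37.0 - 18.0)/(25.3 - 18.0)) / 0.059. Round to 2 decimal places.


Using Newton's law of cooling:
t = ln((T_normal - T_ambient) / (T_body - T_ambient)) / k
T_normal - T_ambient = 19.0
T_body - T_ambient = 7.3
Ratio = 2.60274
ln(ratio) = 0.956565
t = 0.956565 / 0.059 = 16.21 hours

16.21


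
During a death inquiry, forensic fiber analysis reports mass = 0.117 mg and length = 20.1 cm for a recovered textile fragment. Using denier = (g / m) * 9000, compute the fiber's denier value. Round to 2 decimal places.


Denier calculation:
Mass in grams = 0.117 mg / 1000 = 0.000117 g
Length in meters = 20.1 cm / 100 = 0.201 m
Linear density = mass / length = 0.000117 / 0.201 = 0.00058209 g/m
Denier = (g/m) * 9000 = 0.00058209 * 9000 = 5.24

5.24


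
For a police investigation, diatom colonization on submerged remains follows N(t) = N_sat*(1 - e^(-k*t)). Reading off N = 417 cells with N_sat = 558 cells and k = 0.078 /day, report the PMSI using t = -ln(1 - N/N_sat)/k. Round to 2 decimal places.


PMSI from diatom colonization curve:
N / N_sat = 417 / 558 = 0.747312
1 - N/N_sat = 0.252688
ln(1 - N/N_sat) = -1.3756
t = -ln(1 - N/N_sat) / k = -(-1.3756) / 0.078 = 17.64 days

17.64


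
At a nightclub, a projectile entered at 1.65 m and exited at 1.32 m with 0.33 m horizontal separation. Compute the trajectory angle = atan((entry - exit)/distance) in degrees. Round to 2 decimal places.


Bullet trajectory angle:
Height difference = 1.65 - 1.32 = 0.33 m
angle = atan(0.33 / 0.33)
angle = atan(1)
angle = 45.00 degrees

45.00


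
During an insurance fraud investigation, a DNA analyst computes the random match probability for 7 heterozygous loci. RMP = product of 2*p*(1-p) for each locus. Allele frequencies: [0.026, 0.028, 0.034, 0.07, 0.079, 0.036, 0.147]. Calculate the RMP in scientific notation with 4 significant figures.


Computing RMP for 7 loci:
Locus 1: 2 * 0.026 * 0.974 = 0.050648
Locus 2: 2 * 0.028 * 0.972 = 0.054432
Locus 3: 2 * 0.034 * 0.966 = 0.065688
Locus 4: 2 * 0.07 * 0.93 = 0.1302
Locus 5: 2 * 0.079 * 0.921 = 0.145518
Locus 6: 2 * 0.036 * 0.964 = 0.069408
Locus 7: 2 * 0.147 * 0.853 = 0.250782
RMP = 5.972e-08

5.972e-08


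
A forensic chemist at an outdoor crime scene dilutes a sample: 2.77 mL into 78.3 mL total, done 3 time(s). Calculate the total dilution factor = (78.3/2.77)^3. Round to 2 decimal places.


Dilution factor calculation:
Single dilution = V_total / V_sample = 78.3 / 2.77 ≈ 28.267148
Number of dilutions = 3
Total DF = (78.3 / 2.77)^3 (full precision, rounded at the end) = 22586.35

22586.35


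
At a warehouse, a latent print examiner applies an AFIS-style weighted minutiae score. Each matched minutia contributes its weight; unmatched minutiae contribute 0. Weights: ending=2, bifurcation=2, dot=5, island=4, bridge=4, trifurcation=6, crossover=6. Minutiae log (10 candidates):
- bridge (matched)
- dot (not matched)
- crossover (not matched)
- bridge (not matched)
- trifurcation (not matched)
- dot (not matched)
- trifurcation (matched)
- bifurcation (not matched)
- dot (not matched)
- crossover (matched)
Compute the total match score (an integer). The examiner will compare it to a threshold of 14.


Weighted minutiae match score:
  bridge: matched, +4 (running total 4)
  dot: not matched, +0
  crossover: not matched, +0
  bridge: not matched, +0
  trifurcation: not matched, +0
  dot: not matched, +0
  trifurcation: matched, +6 (running total 10)
  bifurcation: not matched, +0
  dot: not matched, +0
  crossover: matched, +6 (running total 16)
Total score = 16
Threshold = 14; verdict = identification

16


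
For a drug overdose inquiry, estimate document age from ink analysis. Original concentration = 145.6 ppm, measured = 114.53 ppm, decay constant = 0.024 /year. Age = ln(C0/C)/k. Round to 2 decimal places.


Document age estimation:
C0/C = 145.6 / 114.53 = 1.271283
ln(C0/C) = 0.240027
t = 0.240027 / 0.024 = 10.00 years

10.00


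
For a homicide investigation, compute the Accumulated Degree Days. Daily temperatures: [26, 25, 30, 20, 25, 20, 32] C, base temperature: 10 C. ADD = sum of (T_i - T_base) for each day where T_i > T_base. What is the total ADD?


Computing ADD day by day:
Day 1: max(0, 26 - 10) = 16
Day 2: max(0, 25 - 10) = 15
Day 3: max(0, 30 - 10) = 20
Day 4: max(0, 20 - 10) = 10
Day 5: max(0, 25 - 10) = 15
Day 6: max(0, 20 - 10) = 10
Day 7: max(0, 32 - 10) = 22
Total ADD = 108

108


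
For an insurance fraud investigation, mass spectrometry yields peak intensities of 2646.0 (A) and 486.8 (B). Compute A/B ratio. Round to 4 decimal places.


Spectral peak ratio:
Peak A = 2646.0 counts
Peak B = 486.8 counts
Ratio = 2646.0 / 486.8 = 5.4355

5.4355


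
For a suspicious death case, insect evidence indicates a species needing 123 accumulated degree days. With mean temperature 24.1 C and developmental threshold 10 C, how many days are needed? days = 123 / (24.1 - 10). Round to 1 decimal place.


Insect development time:
Effective temperature = avg_temp - T_base = 24.1 - 10 = 14.1 C
Days = ADD / effective_temp = 123 / 14.1 = 8.7 days

8.7


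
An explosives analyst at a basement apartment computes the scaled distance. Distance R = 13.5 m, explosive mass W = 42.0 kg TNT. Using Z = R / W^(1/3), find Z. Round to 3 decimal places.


Scaled distance calculation:
W^(1/3) = 42.0^(1/3) = 3.476027
Z = R / W^(1/3) = 13.5 / 3.476027
Z = 3.884 m/kg^(1/3)

3.884


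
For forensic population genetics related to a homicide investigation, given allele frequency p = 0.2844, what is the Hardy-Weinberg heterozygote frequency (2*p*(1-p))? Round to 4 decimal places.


Hardy-Weinberg heterozygote frequency:
q = 1 - p = 1 - 0.2844 = 0.7156
2pq = 2 * 0.2844 * 0.7156 = 0.4070

0.4070


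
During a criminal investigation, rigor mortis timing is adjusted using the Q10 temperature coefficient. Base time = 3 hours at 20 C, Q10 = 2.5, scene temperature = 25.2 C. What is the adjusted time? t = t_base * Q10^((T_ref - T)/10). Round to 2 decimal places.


Rigor mortis time adjustment:
Exponent = (T_ref - T_actual) / 10 = (20 - 25.2) / 10 = -0.52
Q10 factor = 2.5^-0.52 = 0.62097
t_adjusted = 3 * 0.62097 = 1.86 hours

1.86


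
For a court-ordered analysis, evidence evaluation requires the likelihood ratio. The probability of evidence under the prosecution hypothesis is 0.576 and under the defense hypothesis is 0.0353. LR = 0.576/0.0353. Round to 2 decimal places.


Likelihood ratio calculation:
LR = P(E|Hp) / P(E|Hd)
LR = 0.576 / 0.0353
LR = 16.32

16.32


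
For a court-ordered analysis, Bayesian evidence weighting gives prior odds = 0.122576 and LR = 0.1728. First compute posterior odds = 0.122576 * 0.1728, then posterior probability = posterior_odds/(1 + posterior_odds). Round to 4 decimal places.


Bayesian evidence evaluation:
Posterior odds = prior_odds * LR = 0.122576 * 0.1728 = 0.02118113
Posterior probability = posterior_odds / (1 + posterior_odds)
= 0.02118113 / (1 + 0.02118113)
= 0.02118113 / 1.02118113
= 0.0207

0.0207


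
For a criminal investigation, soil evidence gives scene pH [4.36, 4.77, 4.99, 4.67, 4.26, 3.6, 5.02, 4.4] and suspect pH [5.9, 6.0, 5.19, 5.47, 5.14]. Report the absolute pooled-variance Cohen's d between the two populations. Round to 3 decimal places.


Pooled-variance Cohen's d for soil pH comparison:
Scene mean = 36.07 / 8 = 4.50875
Suspect mean = 27.7 / 5 = 5.54
Scene sample variance s_s^2 = 0.215555
Suspect sample variance s_c^2 = 0.15715
Pooled variance = ((n_s-1)*s_s^2 + (n_c-1)*s_c^2) / (n_s + n_c - 2) = 0.194317
Pooled SD = sqrt(0.194317) = 0.440814
Mean difference = -1.03125
|d| = |-1.03125| / 0.440814 = 2.339

2.339


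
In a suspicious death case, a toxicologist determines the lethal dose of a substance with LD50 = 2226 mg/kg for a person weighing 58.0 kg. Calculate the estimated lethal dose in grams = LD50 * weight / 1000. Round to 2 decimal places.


Lethal dose calculation:
Lethal dose = LD50 * body_weight / 1000
= 2226 * 58.0 / 1000
= 129108 / 1000
= 129.11 g

129.11


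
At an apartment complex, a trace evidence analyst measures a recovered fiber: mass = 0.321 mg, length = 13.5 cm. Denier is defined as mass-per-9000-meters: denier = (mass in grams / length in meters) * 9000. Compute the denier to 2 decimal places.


Denier calculation:
Mass in grams = 0.321 mg / 1000 = 0.000321 g
Length in meters = 13.5 cm / 100 = 0.135 m
Linear density = mass / length = 0.000321 / 0.135 = 0.00237778 g/m
Denier = (g/m) * 9000 = 0.00237778 * 9000 = 21.40

21.40


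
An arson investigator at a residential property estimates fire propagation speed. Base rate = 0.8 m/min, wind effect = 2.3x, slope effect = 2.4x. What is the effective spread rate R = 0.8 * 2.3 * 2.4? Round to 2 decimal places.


Fire spread rate calculation:
R = R0 * wind_factor * slope_factor
= 0.8 * 2.3 * 2.4
= 1.84 * 2.4
= 4.42 m/min

4.42


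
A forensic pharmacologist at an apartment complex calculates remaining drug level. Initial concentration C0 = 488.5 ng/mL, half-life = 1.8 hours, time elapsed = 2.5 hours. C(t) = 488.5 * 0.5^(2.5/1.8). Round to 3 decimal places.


Drug concentration decay:
Number of half-lives = t / t_half = 2.5 / 1.8 = 1.388889
Decay factor = 0.5^1.388889 = 0.38185875
C(t) = 488.5 * 0.38185875 = 186.538 ng/mL

186.538


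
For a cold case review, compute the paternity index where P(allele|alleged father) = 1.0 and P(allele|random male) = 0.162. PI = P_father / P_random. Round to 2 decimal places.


Paternity Index calculation:
PI = P(allele|father) / P(allele|random)
PI = 1.0 / 0.162
PI = 6.17

6.17


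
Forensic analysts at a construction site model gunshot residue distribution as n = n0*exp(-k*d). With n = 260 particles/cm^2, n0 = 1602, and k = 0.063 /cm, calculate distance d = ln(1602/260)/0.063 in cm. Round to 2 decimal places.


GSR distance calculation:
n0/n = 1602 / 260 = 6.161538
ln(n0/n) = 1.818326
d = 1.818326 / 0.063 = 28.86 cm

28.86


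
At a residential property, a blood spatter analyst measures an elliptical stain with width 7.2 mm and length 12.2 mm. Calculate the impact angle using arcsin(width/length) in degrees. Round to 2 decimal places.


Blood spatter impact angle calculation:
width / length = 7.2 / 12.2 = 0.590164
angle = arcsin(0.590164)
angle = 36.17 degrees

36.17


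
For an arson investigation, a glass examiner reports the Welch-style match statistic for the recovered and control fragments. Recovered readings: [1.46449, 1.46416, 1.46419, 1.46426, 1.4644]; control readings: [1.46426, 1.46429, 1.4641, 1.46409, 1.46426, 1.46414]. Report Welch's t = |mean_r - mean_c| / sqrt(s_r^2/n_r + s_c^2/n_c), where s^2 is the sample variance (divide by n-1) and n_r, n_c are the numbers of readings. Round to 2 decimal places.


Welch's t-criterion for glass RI comparison:
Recovered mean = sum / n_r = 7.3215 / 5 = 1.4643
Control mean = sum / n_c = 8.78514 / 6 = 1.46419
Recovered sample variance s_r^2 = 1.985e-08
Control sample variance s_c^2 = 8.08e-09
Welch SE (unpooled) = sqrt(s_r^2/n_r + s_c^2/n_c) = sqrt(3.97e-09 + 1.34667e-09) = sqrt(5.31667e-09) = 7.29155e-05
|mean_r - mean_c| = 0.00011
t = 0.00011 / 7.29155e-05 = 1.51

1.51


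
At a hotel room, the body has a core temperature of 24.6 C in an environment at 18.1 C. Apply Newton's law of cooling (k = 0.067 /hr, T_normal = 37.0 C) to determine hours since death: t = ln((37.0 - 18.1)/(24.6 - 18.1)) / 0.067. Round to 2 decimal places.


Using Newton's law of cooling:
t = ln((T_normal - T_ambient) / (T_body - T_ambient)) / k
T_normal - T_ambient = 18.9
T_body - T_ambient = 6.5
Ratio = 2.907692
ln(ratio) = 1.06736
t = 1.06736 / 0.067 = 15.93 hours

15.93


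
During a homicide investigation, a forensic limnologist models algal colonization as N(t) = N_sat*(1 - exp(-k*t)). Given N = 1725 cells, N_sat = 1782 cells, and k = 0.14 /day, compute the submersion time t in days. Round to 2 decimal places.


PMSI from diatom colonization curve:
N / N_sat = 1725 / 1782 = 0.968013
1 - N/N_sat = 0.031987
ln(1 - N/N_sat) = -3.442426
t = -ln(1 - N/N_sat) / k = -(-3.442426) / 0.14 = 24.59 days

24.59


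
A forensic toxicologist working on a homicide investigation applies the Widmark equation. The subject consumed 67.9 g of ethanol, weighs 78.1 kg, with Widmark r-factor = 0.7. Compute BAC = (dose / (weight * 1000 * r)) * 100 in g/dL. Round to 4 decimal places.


Applying the Widmark formula:
BAC = (dose_g / (body_wt * 1000 * r)) * 100
Denominator = 78.1 * 1000 * 0.7 = 54670
BAC = (67.9 / 54670) * 100
BAC = 0.1242 g/dL

0.1242


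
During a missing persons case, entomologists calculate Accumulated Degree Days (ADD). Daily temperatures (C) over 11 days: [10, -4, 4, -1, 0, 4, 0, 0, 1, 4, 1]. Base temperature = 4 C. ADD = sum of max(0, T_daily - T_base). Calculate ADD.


Computing ADD day by day:
Day 1: max(0, 10 - 4) = 6
Day 2: max(0, -4 - 4) = 0
Day 3: max(0, 4 - 4) = 0
Day 4: max(0, -1 - 4) = 0
Day 5: max(0, 0 - 4) = 0
Day 6: max(0, 4 - 4) = 0
Day 7: max(0, 0 - 4) = 0
Day 8: max(0, 0 - 4) = 0
Day 9: max(0, 1 - 4) = 0
Day 10: max(0, 4 - 4) = 0
Day 11: max(0, 1 - 4) = 0
Total ADD = 6

6


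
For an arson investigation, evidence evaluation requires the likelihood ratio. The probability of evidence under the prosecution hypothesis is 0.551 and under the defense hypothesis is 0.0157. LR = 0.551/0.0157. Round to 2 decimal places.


Likelihood ratio calculation:
LR = P(E|Hp) / P(E|Hd)
LR = 0.551 / 0.0157
LR = 35.10

35.10


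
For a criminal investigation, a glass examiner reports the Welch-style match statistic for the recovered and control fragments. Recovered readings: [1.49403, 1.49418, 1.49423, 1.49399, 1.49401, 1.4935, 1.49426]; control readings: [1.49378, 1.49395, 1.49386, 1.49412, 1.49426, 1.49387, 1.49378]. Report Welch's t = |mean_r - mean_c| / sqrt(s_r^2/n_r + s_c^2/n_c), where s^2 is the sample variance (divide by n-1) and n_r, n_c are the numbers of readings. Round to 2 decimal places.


Welch's t-criterion for glass RI comparison:
Recovered mean = sum / n_r = 10.4582 / 7 = 1.4940286
Control mean = sum / n_c = 10.45762 / 7 = 1.4939457
Recovered sample variance s_r^2 = 6.6381e-08
Control sample variance s_c^2 = 3.28619e-08
Welch SE (unpooled) = sqrt(s_r^2/n_r + s_c^2/n_c) = sqrt(9.48299e-09 + 4.69456e-09) = sqrt(1.41776e-08) = 0.00011907
|mean_r - mean_c| = 8.28571e-05
t = 8.28571e-05 / 0.00011907 = 0.70

0.70


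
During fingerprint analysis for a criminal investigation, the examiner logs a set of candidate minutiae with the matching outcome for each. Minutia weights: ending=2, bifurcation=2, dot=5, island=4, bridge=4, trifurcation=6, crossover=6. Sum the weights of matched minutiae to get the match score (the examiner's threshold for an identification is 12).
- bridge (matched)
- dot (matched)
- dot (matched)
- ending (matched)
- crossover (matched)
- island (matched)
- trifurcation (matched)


Weighted minutiae match score:
  bridge: matched, +4 (running total 4)
  dot: matched, +5 (running total 9)
  dot: matched, +5 (running total 14)
  ending: matched, +2 (running total 16)
  crossover: matched, +6 (running total 22)
  island: matched, +4 (running total 26)
  trifurcation: matched, +6 (running total 32)
Total score = 32
Threshold = 12; verdict = identification

32


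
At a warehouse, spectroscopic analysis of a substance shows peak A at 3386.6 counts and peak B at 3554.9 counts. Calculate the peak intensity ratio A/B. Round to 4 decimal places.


Spectral peak ratio:
Peak A = 3386.6 counts
Peak B = 3554.9 counts
Ratio = 3386.6 / 3554.9 = 0.9527

0.9527


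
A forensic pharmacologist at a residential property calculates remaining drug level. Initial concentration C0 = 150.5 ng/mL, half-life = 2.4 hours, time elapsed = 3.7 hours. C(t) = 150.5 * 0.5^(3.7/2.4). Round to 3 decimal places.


Drug concentration decay:
Number of half-lives = t / t_half = 3.7 / 2.4 = 1.541667
Decay factor = 0.5^1.541667 = 0.34348833
C(t) = 150.5 * 0.34348833 = 51.695 ng/mL

51.695


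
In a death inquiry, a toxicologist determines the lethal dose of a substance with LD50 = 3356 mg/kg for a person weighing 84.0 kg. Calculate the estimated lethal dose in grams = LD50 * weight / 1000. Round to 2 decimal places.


Lethal dose calculation:
Lethal dose = LD50 * body_weight / 1000
= 3356 * 84.0 / 1000
= 281904 / 1000
= 281.90 g

281.90


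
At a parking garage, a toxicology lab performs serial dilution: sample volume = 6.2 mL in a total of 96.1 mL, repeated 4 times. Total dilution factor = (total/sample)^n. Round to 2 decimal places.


Dilution factor calculation:
Single dilution = V_total / V_sample = 96.1 / 6.2 ≈ 15.5
Number of dilutions = 4
Total DF = (96.1 / 6.2)^4 (full precision, rounded at the end) = 57720.06

57720.06


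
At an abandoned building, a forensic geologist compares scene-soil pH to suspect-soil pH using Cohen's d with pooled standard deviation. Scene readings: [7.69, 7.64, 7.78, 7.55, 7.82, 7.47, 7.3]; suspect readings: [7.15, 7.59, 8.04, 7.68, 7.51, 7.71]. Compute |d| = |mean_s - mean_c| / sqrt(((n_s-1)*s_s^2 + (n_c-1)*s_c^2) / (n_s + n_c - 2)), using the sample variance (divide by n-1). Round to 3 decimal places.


Pooled-variance Cohen's d for soil pH comparison:
Scene mean = 53.25 / 7 = 7.607143
Suspect mean = 45.68 / 6 = 7.613333
Scene sample variance s_s^2 = 0.033257
Suspect sample variance s_c^2 = 0.084347
Pooled variance = ((n_s-1)*s_s^2 + (n_c-1)*s_c^2) / (n_s + n_c - 2) = 0.05648
Pooled SD = sqrt(0.05648) = 0.237655
Mean difference = -0.00619
|d| = |-0.00619| / 0.237655 = 0.026

0.026


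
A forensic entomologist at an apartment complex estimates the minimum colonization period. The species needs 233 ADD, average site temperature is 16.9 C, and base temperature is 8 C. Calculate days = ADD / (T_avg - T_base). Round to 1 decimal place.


Insect development time:
Effective temperature = avg_temp - T_base = 16.9 - 8 = 8.9 C
Days = ADD / effective_temp = 233 / 8.9 = 26.2 days

26.2


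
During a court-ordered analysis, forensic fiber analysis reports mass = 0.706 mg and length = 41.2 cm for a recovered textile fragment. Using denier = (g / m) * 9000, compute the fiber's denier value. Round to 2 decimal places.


Denier calculation:
Mass in grams = 0.706 mg / 1000 = 0.000706 g
Length in meters = 41.2 cm / 100 = 0.412 m
Linear density = mass / length = 0.000706 / 0.412 = 0.00171359 g/m
Denier = (g/m) * 9000 = 0.00171359 * 9000 = 15.42

15.42


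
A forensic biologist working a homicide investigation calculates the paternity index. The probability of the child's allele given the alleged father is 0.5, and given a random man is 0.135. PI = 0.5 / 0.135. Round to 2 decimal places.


Paternity Index calculation:
PI = P(allele|father) / P(allele|random)
PI = 0.5 / 0.135
PI = 3.70

3.70


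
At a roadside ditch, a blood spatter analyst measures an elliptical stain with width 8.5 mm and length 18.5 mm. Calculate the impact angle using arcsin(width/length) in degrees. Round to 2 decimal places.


Blood spatter impact angle calculation:
width / length = 8.5 / 18.5 = 0.459459
angle = arcsin(0.459459)
angle = 27.35 degrees

27.35


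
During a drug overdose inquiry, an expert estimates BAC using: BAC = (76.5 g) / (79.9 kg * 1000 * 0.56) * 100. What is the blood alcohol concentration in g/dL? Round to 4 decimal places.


Applying the Widmark formula:
BAC = (dose_g / (body_wt * 1000 * r)) * 100
Denominator = 79.9 * 1000 * 0.56 = 44744
BAC = (76.5 / 44744) * 100
BAC = 0.1710 g/dL

0.1710


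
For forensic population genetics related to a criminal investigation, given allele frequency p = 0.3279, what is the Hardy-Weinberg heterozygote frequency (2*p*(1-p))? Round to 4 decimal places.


Hardy-Weinberg heterozygote frequency:
q = 1 - p = 1 - 0.3279 = 0.6721
2pq = 2 * 0.3279 * 0.6721 = 0.4408

0.4408


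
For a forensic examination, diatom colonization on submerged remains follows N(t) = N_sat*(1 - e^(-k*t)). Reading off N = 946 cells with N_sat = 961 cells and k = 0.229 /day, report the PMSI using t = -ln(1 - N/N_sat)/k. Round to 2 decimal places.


PMSI from diatom colonization curve:
N / N_sat = 946 / 961 = 0.984391
1 - N/N_sat = 0.015609
ln(1 - N/N_sat) = -4.159908
t = -ln(1 - N/N_sat) / k = -(-4.159908) / 0.229 = 18.17 days

18.17


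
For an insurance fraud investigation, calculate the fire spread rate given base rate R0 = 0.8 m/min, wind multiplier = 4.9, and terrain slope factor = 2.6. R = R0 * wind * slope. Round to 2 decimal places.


Fire spread rate calculation:
R = R0 * wind_factor * slope_factor
= 0.8 * 4.9 * 2.6
= 3.92 * 2.6
= 10.19 m/min

10.19


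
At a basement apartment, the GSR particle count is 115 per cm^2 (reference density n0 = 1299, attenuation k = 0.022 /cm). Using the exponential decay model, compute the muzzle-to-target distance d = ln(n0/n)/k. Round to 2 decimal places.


GSR distance calculation:
n0/n = 1299 / 115 = 11.295652
ln(n0/n) = 2.424418
d = 2.424418 / 0.022 = 110.20 cm

110.20


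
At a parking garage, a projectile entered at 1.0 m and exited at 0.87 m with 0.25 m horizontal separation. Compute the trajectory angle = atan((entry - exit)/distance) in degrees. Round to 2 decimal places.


Bullet trajectory angle:
Height difference = 1.0 - 0.87 = 0.13 m
angle = atan(0.13 / 0.25)
angle = atan(0.52)
angle = 27.47 degrees

27.47


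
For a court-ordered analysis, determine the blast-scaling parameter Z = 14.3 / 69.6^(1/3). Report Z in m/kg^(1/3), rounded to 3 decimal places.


Scaled distance calculation:
W^(1/3) = 69.6^(1/3) = 4.11342
Z = R / W^(1/3) = 14.3 / 4.11342
Z = 3.476 m/kg^(1/3)

3.476


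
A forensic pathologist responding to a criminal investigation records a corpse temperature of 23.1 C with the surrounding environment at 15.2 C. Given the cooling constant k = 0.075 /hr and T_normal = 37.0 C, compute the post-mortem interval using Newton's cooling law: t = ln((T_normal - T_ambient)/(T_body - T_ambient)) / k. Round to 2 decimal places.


Using Newton's law of cooling:
t = ln((T_normal - T_ambient) / (T_body - T_ambient)) / k
T_normal - T_ambient = 21.8
T_body - T_ambient = 7.9
Ratio = 2.759494
ln(ratio) = 1.015047
t = 1.015047 / 0.075 = 13.53 hours

13.53


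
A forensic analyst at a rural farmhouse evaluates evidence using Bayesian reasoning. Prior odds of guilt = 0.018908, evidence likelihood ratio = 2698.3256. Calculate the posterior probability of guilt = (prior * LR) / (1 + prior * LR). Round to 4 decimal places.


Bayesian evidence evaluation:
Posterior odds = prior_odds * LR = 0.018908 * 2698.3256 = 51.01994
Posterior probability = posterior_odds / (1 + posterior_odds)
= 51.01994 / (1 + 51.01994)
= 51.01994 / 52.01994
= 0.9808

0.9808


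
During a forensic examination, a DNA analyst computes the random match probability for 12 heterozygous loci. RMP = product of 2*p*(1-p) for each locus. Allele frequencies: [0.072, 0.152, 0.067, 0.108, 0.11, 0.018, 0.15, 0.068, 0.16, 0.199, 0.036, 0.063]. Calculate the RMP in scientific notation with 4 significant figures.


Computing RMP for 12 loci:
Locus 1: 2 * 0.072 * 0.928 = 0.133632
Locus 2: 2 * 0.152 * 0.848 = 0.257792
Locus 3: 2 * 0.067 * 0.933 = 0.125022
Locus 4: 2 * 0.108 * 0.892 = 0.192672
Locus 5: 2 * 0.11 * 0.89 = 0.1958
Locus 6: 2 * 0.018 * 0.982 = 0.035352
Locus 7: 2 * 0.15 * 0.85 = 0.255
Locus 8: 2 * 0.068 * 0.932 = 0.126752
Locus 9: 2 * 0.16 * 0.84 = 0.2688
Locus 10: 2 * 0.199 * 0.801 = 0.318798
Locus 11: 2 * 0.036 * 0.964 = 0.069408
Locus 12: 2 * 0.063 * 0.937 = 0.118062
RMP = 1.304e-10

1.304e-10


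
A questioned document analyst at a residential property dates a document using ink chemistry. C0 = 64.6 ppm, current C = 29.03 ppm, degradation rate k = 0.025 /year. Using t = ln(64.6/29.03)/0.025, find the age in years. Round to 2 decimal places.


Document age estimation:
C0/C = 64.6 / 29.03 = 2.225284
ln(C0/C) = 0.799885
t = 0.799885 / 0.025 = 32.00 years

32.00


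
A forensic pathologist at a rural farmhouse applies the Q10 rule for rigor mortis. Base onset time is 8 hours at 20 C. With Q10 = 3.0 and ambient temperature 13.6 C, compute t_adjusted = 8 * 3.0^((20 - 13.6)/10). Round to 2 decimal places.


Rigor mortis time adjustment:
Exponent = (T_ref - T_actual) / 10 = (20 - 13.6) / 10 = 0.64
Q10 factor = 3.0^0.64 = 2.02003
t_adjusted = 8 * 2.02003 = 16.16 hours

16.16


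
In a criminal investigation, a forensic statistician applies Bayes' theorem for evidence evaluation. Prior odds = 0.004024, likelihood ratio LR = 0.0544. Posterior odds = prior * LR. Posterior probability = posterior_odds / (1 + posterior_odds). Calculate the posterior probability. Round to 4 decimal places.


Bayesian evidence evaluation:
Posterior odds = prior_odds * LR = 0.004024 * 0.0544 = 0.0002189056
Posterior probability = posterior_odds / (1 + posterior_odds)
= 0.0002189056 / (1 + 0.0002189056)
= 0.0002189056 / 1.0002189056
= 0.0002

0.0002


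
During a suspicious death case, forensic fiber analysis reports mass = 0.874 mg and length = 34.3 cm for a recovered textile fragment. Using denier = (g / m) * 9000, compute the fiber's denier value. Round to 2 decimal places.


Denier calculation:
Mass in grams = 0.874 mg / 1000 = 0.000874 g
Length in meters = 34.3 cm / 100 = 0.343 m
Linear density = mass / length = 0.000874 / 0.343 = 0.0025481 g/m
Denier = (g/m) * 9000 = 0.0025481 * 9000 = 22.93

22.93


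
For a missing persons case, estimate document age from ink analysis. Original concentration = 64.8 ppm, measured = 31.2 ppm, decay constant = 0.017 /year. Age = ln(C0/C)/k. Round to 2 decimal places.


Document age estimation:
C0/C = 64.8 / 31.2 = 2.076923
ln(C0/C) = 0.730887
t = 0.730887 / 0.017 = 42.99 years

42.99


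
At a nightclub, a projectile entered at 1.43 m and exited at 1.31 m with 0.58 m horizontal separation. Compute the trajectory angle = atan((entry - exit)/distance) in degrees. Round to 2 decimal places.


Bullet trajectory angle:
Height difference = 1.43 - 1.31 = 0.12 m
angle = atan(0.12 / 0.58)
angle = atan(0.206897)
angle = 11.69 degrees

11.69


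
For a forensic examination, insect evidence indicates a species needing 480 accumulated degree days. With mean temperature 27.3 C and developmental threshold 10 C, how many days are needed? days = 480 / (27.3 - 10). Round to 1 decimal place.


Insect development time:
Effective temperature = avg_temp - T_base = 27.3 - 10 = 17.3 C
Days = ADD / effective_temp = 480 / 17.3 = 27.7 days

27.7


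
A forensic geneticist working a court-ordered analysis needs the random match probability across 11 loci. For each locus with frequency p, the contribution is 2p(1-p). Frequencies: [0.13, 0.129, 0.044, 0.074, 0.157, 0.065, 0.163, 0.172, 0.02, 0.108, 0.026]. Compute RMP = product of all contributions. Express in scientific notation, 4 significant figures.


Computing RMP for 11 loci:
Locus 1: 2 * 0.13 * 0.87 = 0.2262
Locus 2: 2 * 0.129 * 0.871 = 0.224718
Locus 3: 2 * 0.044 * 0.956 = 0.084128
Locus 4: 2 * 0.074 * 0.926 = 0.137048
Locus 5: 2 * 0.157 * 0.843 = 0.264702
Locus 6: 2 * 0.065 * 0.935 = 0.12155
Locus 7: 2 * 0.163 * 0.837 = 0.272862
Locus 8: 2 * 0.172 * 0.828 = 0.284832
Locus 9: 2 * 0.02 * 0.98 = 0.0392
Locus 10: 2 * 0.108 * 0.892 = 0.192672
Locus 11: 2 * 0.026 * 0.974 = 0.050648
RMP = 5.606e-10

5.606e-10


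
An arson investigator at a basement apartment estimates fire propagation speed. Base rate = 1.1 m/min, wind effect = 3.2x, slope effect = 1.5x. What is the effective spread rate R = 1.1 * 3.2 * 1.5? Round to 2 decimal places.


Fire spread rate calculation:
R = R0 * wind_factor * slope_factor
= 1.1 * 3.2 * 1.5
= 3.52 * 1.5
= 5.28 m/min

5.28


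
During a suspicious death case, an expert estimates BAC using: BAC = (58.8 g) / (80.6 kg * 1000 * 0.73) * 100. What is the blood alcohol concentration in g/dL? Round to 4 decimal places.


Applying the Widmark formula:
BAC = (dose_g / (body_wt * 1000 * r)) * 100
Denominator = 80.6 * 1000 * 0.73 = 58838
BAC = (58.8 / 58838) * 100
BAC = 0.0999 g/dL

0.0999


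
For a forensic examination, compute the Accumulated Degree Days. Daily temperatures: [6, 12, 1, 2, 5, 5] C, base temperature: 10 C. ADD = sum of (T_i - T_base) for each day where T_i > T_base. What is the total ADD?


Computing ADD day by day:
Day 1: max(0, 6 - 10) = 0
Day 2: max(0, 12 - 10) = 2
Day 3: max(0, 1 - 10) = 0
Day 4: max(0, 2 - 10) = 0
Day 5: max(0, 5 - 10) = 0
Day 6: max(0, 5 - 10) = 0
Total ADD = 2

2


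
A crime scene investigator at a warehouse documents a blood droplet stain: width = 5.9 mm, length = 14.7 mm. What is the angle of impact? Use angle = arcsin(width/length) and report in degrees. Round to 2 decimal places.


Blood spatter impact angle calculation:
width / length = 5.9 / 14.7 = 0.401361
angle = arcsin(0.401361)
angle = 23.66 degrees

23.66


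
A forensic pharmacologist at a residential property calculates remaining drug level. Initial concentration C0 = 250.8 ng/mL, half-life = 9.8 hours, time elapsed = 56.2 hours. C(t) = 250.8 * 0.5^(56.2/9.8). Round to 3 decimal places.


Drug concentration decay:
Number of half-lives = t / t_half = 56.2 / 9.8 = 5.734694
Decay factor = 0.5^5.734694 = 0.01877955
C(t) = 250.8 * 0.01877955 = 4.710 ng/mL

4.710


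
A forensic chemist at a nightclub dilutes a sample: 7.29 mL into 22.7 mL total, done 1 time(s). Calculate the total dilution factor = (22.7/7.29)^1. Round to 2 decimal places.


Dilution factor calculation:
Single dilution = V_total / V_sample = 22.7 / 7.29 ≈ 3.113855
Number of dilutions = 1
Total DF = (22.7 / 7.29)^1 (full precision, rounded at the end) = 3.11

3.11


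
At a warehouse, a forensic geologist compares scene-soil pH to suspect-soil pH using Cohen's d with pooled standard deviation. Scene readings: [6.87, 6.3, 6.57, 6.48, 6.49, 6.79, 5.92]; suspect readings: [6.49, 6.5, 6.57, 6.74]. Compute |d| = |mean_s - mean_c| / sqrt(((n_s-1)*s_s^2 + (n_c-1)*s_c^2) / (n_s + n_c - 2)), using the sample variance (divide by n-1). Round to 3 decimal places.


Pooled-variance Cohen's d for soil pH comparison:
Scene mean = 45.42 / 7 = 6.488571
Suspect mean = 26.3 / 4 = 6.575
Scene sample variance s_s^2 = 0.100314
Suspect sample variance s_c^2 = 0.013367
Pooled variance = ((n_s-1)*s_s^2 + (n_c-1)*s_c^2) / (n_s + n_c - 2) = 0.071332
Pooled SD = sqrt(0.071332) = 0.267081
Mean difference = -0.086429
|d| = |-0.086429| / 0.267081 = 0.324

0.324
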